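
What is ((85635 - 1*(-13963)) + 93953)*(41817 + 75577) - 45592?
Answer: 22721680502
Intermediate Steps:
((85635 - 1*(-13963)) + 93953)*(41817 + 75577) - 45592 = ((85635 + 13963) + 93953)*117394 - 45592 = (99598 + 93953)*117394 - 45592 = 193551*117394 - 45592 = 22721726094 - 45592 = 22721680502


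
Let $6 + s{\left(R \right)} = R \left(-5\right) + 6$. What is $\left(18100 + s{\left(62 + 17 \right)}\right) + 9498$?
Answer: $27203$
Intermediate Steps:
$s{\left(R \right)} = - 5 R$ ($s{\left(R \right)} = -6 + \left(R \left(-5\right) + 6\right) = -6 - \left(-6 + 5 R\right) = - 5 R$)
$\left(18100 + s{\left(62 + 17 \right)}\right) + 9498 = \left(18100 - 5 \left(62 + 17\right)\right) + 9498 = \left(18100 - 395\right) + 9498 = 17705 + 9498 = 27203$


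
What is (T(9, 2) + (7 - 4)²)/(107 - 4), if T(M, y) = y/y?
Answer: 10/103 ≈ 0.097087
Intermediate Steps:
T(M, y) = 1
(T(9, 2) + (7 - 4)²)/(107 - 4) = (1 + (7 - 4)²)/(107 - 4) = (1 + 3²)/103 = (1 + 9)*(1/103) = 10*(1/103) = 10/103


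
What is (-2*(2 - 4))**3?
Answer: 64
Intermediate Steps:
(-2*(2 - 4))**3 = (-2*(-2))**3 = 4**3 = 64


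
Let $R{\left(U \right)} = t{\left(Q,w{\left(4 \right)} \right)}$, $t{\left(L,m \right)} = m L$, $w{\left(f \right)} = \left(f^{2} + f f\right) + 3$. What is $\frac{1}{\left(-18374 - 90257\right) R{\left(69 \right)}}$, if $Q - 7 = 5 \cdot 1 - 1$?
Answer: $- \frac{1}{41822935} \approx -2.391 \cdot 10^{-8}$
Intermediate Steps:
$Q = 11$ ($Q = 7 + \left(5 \cdot 1 - 1\right) = 7 + \left(5 - 1\right) = 7 + 4 = 11$)
$w{\left(f \right)} = 3 + 2 f^{2}$ ($w{\left(f \right)} = \left(f^{2} + f^{2}\right) + 3 = 2 f^{2} + 3 = 3 + 2 f^{2}$)
$t{\left(L,m \right)} = L m$
$R{\left(U \right)} = 385$ ($R{\left(U \right)} = 11 \left(3 + 2 \cdot 4^{2}\right) = 11 \left(3 + 2 \cdot 16\right) = 11 \left(3 + 32\right) = 11 \cdot 35 = 385$)
$\frac{1}{\left(-18374 - 90257\right) R{\left(69 \right)}} = \frac{1}{\left(-18374 - 90257\right) 385} = \frac{1}{-108631} \cdot \frac{1}{385} = \left(- \frac{1}{108631}\right) \frac{1}{385} = - \frac{1}{41822935}$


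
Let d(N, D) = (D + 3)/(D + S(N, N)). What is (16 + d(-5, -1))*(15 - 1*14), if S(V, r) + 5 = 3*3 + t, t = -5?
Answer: 15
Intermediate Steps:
S(V, r) = -1 (S(V, r) = -5 + (3*3 - 5) = -5 + (9 - 5) = -5 + 4 = -1)
d(N, D) = (3 + D)/(-1 + D) (d(N, D) = (D + 3)/(D - 1) = (3 + D)/(-1 + D))
(16 + d(-5, -1))*(15 - 1*14) = (16 + (3 - 1)/(-1 - 1))*(15 - 1*14) = (16 + 2/(-2))*(15 - 14) = (16 - ½*2)*1 = (16 - 1)*1 = 15*1 = 15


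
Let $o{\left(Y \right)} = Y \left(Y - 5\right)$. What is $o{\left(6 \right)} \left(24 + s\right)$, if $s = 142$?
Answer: $996$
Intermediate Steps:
$o{\left(Y \right)} = Y \left(-5 + Y\right)$
$o{\left(6 \right)} \left(24 + s\right) = 6 \left(-5 + 6\right) \left(24 + 142\right) = 6 \cdot 1 \cdot 166 = 6 \cdot 166 = 996$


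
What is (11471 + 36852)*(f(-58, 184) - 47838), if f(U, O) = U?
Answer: -2314478408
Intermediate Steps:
(11471 + 36852)*(f(-58, 184) - 47838) = (11471 + 36852)*(-58 - 47838) = 48323*(-47896) = -2314478408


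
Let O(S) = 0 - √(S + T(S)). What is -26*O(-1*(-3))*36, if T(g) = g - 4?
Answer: 936*√2 ≈ 1323.7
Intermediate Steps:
T(g) = -4 + g
O(S) = -√(-4 + 2*S) (O(S) = 0 - √(S + (-4 + S)) = 0 - √(-4 + 2*S) = -√(-4 + 2*S))
-26*O(-1*(-3))*36 = -(-26)*√(-4 + 2*(-1*(-3)))*36 = -(-26)*√(-4 + 2*3)*36 = -(-26)*√(-4 + 6)*36 = -(-26)*√2*36 = (26*√2)*36 = 936*√2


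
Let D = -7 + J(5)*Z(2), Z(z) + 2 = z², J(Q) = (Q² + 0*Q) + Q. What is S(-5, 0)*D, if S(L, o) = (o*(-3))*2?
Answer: 0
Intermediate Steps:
S(L, o) = -6*o (S(L, o) = -3*o*2 = -6*o)
J(Q) = Q + Q² (J(Q) = (Q² + 0) + Q = Q² + Q = Q + Q²)
Z(z) = -2 + z²
D = 53 (D = -7 + (5*(1 + 5))*(-2 + 2²) = -7 + (5*6)*(-2 + 4) = -7 + 30*2 = -7 + 60 = 53)
S(-5, 0)*D = -6*0*53 = 0*53 = 0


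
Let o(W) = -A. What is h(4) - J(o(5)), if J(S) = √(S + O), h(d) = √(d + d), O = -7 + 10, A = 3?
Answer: 2*√2 ≈ 2.8284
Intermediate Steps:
O = 3
h(d) = √2*√d (h(d) = √(2*d) = √2*√d)
o(W) = -3 (o(W) = -1*3 = -3)
J(S) = √(3 + S) (J(S) = √(S + 3) = √(3 + S))
h(4) - J(o(5)) = √2*√4 - √(3 - 3) = √2*2 - √0 = 2*√2 - 1*0 = 2*√2 + 0 = 2*√2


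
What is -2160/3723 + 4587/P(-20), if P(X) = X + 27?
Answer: 5687427/8687 ≈ 654.71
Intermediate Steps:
P(X) = 27 + X
-2160/3723 + 4587/P(-20) = -2160/3723 + 4587/(27 - 20) = -2160*1/3723 + 4587/7 = -720/1241 + 4587*(⅐) = -720/1241 + 4587/7 = 5687427/8687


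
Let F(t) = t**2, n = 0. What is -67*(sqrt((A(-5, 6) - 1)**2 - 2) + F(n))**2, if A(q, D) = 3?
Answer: -134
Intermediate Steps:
-67*(sqrt((A(-5, 6) - 1)**2 - 2) + F(n))**2 = -67*(sqrt((3 - 1)**2 - 2) + 0**2)**2 = -67*(sqrt(2**2 - 2) + 0)**2 = -67*(sqrt(4 - 2) + 0)**2 = -67*(sqrt(2) + 0)**2 = -67*(sqrt(2))**2 = -67*2 = -134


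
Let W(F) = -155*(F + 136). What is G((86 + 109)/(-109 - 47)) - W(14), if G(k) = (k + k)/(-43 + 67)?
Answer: 1115995/48 ≈ 23250.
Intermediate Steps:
G(k) = k/12 (G(k) = (2*k)/24 = (2*k)*(1/24) = k/12)
W(F) = -21080 - 155*F (W(F) = -155*(136 + F) = -21080 - 155*F)
G((86 + 109)/(-109 - 47)) - W(14) = ((86 + 109)/(-109 - 47))/12 - (-21080 - 155*14) = (195/(-156))/12 - (-21080 - 2170) = (195*(-1/156))/12 - 1*(-23250) = (1/12)*(-5/4) + 23250 = -5/48 + 23250 = 1115995/48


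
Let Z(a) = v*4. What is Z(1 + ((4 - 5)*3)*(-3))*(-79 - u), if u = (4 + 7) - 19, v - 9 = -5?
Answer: -1136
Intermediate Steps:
v = 4 (v = 9 - 5 = 4)
Z(a) = 16 (Z(a) = 4*4 = 16)
u = -8 (u = 11 - 19 = -8)
Z(1 + ((4 - 5)*3)*(-3))*(-79 - u) = 16*(-79 - 1*(-8)) = 16*(-79 + 8) = 16*(-71) = -1136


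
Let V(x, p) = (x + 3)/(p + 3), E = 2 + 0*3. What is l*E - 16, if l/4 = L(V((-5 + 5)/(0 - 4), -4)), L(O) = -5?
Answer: -56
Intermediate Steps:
E = 2 (E = 2 + 0 = 2)
V(x, p) = (3 + x)/(3 + p)
l = -20 (l = 4*(-5) = -20)
l*E - 16 = -20*2 - 16 = -40 - 16 = -56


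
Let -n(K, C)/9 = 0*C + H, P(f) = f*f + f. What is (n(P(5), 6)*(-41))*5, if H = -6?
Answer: -11070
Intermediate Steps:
P(f) = f + f² (P(f) = f² + f = f + f²)
n(K, C) = 54 (n(K, C) = -9*(0*C - 6) = -9*(0 - 6) = -9*(-6) = 54)
(n(P(5), 6)*(-41))*5 = (54*(-41))*5 = -2214*5 = -11070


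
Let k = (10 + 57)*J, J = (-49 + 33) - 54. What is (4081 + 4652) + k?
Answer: 4043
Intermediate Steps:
J = -70 (J = -16 - 54 = -70)
k = -4690 (k = (10 + 57)*(-70) = 67*(-70) = -4690)
(4081 + 4652) + k = (4081 + 4652) - 4690 = 8733 - 4690 = 4043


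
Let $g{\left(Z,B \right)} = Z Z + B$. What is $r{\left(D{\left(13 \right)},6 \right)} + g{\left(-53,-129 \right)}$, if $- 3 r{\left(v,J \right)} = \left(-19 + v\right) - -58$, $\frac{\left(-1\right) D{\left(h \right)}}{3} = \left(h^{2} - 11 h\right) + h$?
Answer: $2706$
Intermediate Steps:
$D{\left(h \right)} = - 3 h^{2} + 30 h$ ($D{\left(h \right)} = - 3 \left(\left(h^{2} - 11 h\right) + h\right) = - 3 \left(h^{2} - 10 h\right) = - 3 h^{2} + 30 h$)
$g{\left(Z,B \right)} = B + Z^{2}$ ($g{\left(Z,B \right)} = Z^{2} + B = B + Z^{2}$)
$r{\left(v,J \right)} = -13 - \frac{v}{3}$ ($r{\left(v,J \right)} = - \frac{\left(-19 + v\right) - -58}{3} = - \frac{\left(-19 + v\right) + 58}{3} = - \frac{39 + v}{3} = -13 - \frac{v}{3}$)
$r{\left(D{\left(13 \right)},6 \right)} + g{\left(-53,-129 \right)} = \left(-13 - \frac{3 \cdot 13 \left(10 - 13\right)}{3}\right) - \left(129 - \left(-53\right)^{2}\right) = \left(-13 - \frac{3 \cdot 13 \left(10 - 13\right)}{3}\right) + \left(-129 + 2809\right) = \left(-13 - \frac{3 \cdot 13 \left(-3\right)}{3}\right) + 2680 = \left(-13 - -39\right) + 2680 = \left(-13 + 39\right) + 2680 = 26 + 2680 = 2706$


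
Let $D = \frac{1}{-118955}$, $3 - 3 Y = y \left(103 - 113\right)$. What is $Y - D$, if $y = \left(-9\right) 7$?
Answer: $- \frac{24861594}{118955} \approx -209.0$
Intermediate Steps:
$y = -63$
$Y = -209$ ($Y = 1 - \frac{\left(-63\right) \left(103 - 113\right)}{3} = 1 - \frac{\left(-63\right) \left(-10\right)}{3} = 1 - 210 = -209$)
$D = - \frac{1}{118955} \approx -8.4065 \cdot 10^{-6}$
$Y - D = -209 - - \frac{1}{118955} = -209 + \frac{1}{118955} = - \frac{24861594}{118955}$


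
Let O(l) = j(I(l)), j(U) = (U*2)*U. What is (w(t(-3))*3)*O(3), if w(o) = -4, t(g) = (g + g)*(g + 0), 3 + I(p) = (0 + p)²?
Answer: -864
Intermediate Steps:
I(p) = -3 + p² (I(p) = -3 + (0 + p)² = -3 + p²)
t(g) = 2*g² (t(g) = (2*g)*g = 2*g²)
j(U) = 2*U² (j(U) = (2*U)*U = 2*U²)
O(l) = 2*(-3 + l²)²
(w(t(-3))*3)*O(3) = (-4*3)*(2*(-3 + 3²)²) = -24*(-3 + 9)² = -24*6² = -24*36 = -12*72 = -864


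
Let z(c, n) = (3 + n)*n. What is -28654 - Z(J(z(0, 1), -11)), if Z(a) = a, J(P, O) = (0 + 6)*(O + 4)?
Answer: -28612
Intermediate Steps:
z(c, n) = n*(3 + n)
J(P, O) = 24 + 6*O (J(P, O) = 6*(4 + O) = 24 + 6*O)
-28654 - Z(J(z(0, 1), -11)) = -28654 - (24 + 6*(-11)) = -28654 - (24 - 66) = -28654 - 1*(-42) = -28654 + 42 = -28612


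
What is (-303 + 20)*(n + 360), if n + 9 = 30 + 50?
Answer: -121973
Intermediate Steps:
n = 71 (n = -9 + (30 + 50) = -9 + 80 = 71)
(-303 + 20)*(n + 360) = (-303 + 20)*(71 + 360) = -283*431 = -121973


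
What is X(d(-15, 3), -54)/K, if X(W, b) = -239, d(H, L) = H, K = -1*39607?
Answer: 239/39607 ≈ 0.0060343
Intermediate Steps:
K = -39607
X(d(-15, 3), -54)/K = -239/(-39607) = -239*(-1/39607) = 239/39607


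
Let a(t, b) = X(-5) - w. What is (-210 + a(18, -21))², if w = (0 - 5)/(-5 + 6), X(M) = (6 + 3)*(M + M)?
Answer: 87025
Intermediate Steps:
X(M) = 18*M (X(M) = 9*(2*M) = 18*M)
w = -5 (w = -5/1 = -5*1 = -5)
a(t, b) = -85 (a(t, b) = 18*(-5) - 1*(-5) = -90 + 5 = -85)
(-210 + a(18, -21))² = (-210 - 85)² = (-295)² = 87025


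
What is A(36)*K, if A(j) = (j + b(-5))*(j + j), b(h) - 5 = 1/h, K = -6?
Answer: -88128/5 ≈ -17626.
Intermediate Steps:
b(h) = 5 + 1/h
A(j) = 2*j*(24/5 + j) (A(j) = (j + (5 + 1/(-5)))*(j + j) = (j + (5 - ⅕))*(2*j) = (j + 24/5)*(2*j) = (24/5 + j)*(2*j) = 2*j*(24/5 + j))
A(36)*K = ((⅖)*36*(24 + 5*36))*(-6) = ((⅖)*36*(24 + 180))*(-6) = ((⅖)*36*204)*(-6) = (14688/5)*(-6) = -88128/5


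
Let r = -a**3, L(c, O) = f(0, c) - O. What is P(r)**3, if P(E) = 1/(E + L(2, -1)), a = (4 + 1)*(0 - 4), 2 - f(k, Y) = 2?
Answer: 1/512192024001 ≈ 1.9524e-12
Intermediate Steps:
f(k, Y) = 0 (f(k, Y) = 2 - 1*2 = 2 - 2 = 0)
a = -20 (a = 5*(-4) = -20)
L(c, O) = -O (L(c, O) = 0 - O = -O)
r = 8000 (r = -1*(-20)**3 = -1*(-8000) = 8000)
P(E) = 1/(1 + E) (P(E) = 1/(E - 1*(-1)) = 1/(E + 1) = 1/(1 + E))
P(r)**3 = (1/(1 + 8000))**3 = (1/8001)**3 = 1/512192024001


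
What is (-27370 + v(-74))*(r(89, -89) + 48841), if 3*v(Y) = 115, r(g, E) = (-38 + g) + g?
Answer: -1338732365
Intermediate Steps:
r(g, E) = -38 + 2*g
v(Y) = 115/3 (v(Y) = (1/3)*115 = 115/3)
(-27370 + v(-74))*(r(89, -89) + 48841) = (-27370 + 115/3)*((-38 + 2*89) + 48841) = -81995*((-38 + 178) + 48841)/3 = -81995*(140 + 48841)/3 = -81995/3*48981 = -1338732365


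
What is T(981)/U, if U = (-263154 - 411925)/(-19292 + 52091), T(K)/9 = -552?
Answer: 162945432/675079 ≈ 241.37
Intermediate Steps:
T(K) = -4968 (T(K) = 9*(-552) = -4968)
U = -675079/32799 ≈ -20.582
T(981)/U = -4968/(-675079/32799) = -4968*(-32799/675079) = 162945432/675079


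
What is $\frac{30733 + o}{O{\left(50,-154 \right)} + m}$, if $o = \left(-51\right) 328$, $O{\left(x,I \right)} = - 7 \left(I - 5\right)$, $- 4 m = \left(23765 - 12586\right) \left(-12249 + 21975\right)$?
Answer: $- \frac{28010}{54361251} \approx -0.00051526$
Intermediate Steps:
$m = - \frac{54363477}{2}$ ($m = - \frac{\left(23765 - 12586\right) \left(-12249 + 21975\right)}{4} = - \frac{11179 \cdot 9726}{4} = \left(- \frac{1}{4}\right) 108726954 = - \frac{54363477}{2} \approx -2.7182 \cdot 10^{7}$)
$O{\left(x,I \right)} = 35 - 7 I$ ($O{\left(x,I \right)} = - 7 \left(-5 + I\right) = 35 - 7 I$)
$o = -16728$
$\frac{30733 + o}{O{\left(50,-154 \right)} + m} = \frac{30733 - 16728}{\left(35 - -1078\right) - \frac{54363477}{2}} = \frac{14005}{\left(35 + 1078\right) - \frac{54363477}{2}} = \frac{14005}{1113 - \frac{54363477}{2}} = \frac{14005}{- \frac{54361251}{2}} = 14005 \left(- \frac{2}{54361251}\right) = - \frac{28010}{54361251}$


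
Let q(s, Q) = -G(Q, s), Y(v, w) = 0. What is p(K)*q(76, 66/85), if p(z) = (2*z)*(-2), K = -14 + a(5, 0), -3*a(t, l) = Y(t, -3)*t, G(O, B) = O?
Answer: -3696/85 ≈ -43.482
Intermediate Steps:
a(t, l) = 0 (a(t, l) = -0*t = -⅓*0 = 0)
q(s, Q) = -Q
K = -14 (K = -14 + 0 = -14)
p(z) = -4*z
p(K)*q(76, 66/85) = (-4*(-14))*(-66/85) = 56*(-66/85) = -3696/85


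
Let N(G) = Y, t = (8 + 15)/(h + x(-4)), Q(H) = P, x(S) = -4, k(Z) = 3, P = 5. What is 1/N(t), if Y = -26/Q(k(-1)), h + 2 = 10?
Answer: -5/26 ≈ -0.19231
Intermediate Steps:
h = 8 (h = -2 + 10 = 8)
Q(H) = 5
Y = -26/5 ≈ -5.2000
t = 23/4 (t = (8 + 15)/(8 - 4) = 23/4 ≈ 5.7500)
N(G) = -26/5
1/N(t) = 1/(-26/5) = -5/26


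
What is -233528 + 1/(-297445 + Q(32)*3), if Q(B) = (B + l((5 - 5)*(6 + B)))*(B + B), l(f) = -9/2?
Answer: -68228708121/292165 ≈ -2.3353e+5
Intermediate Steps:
l(f) = -9/2 (l(f) = -9*1/2 = -9/2)
Q(B) = 2*B*(-9/2 + B) (Q(B) = (B - 9/2)*(B + B) = (-9/2 + B)*(2*B) = 2*B*(-9/2 + B))
-233528 + 1/(-297445 + Q(32)*3) = -233528 + 1/(-297445 + (32*(-9 + 2*32))*3) = -233528 + 1/(-297445 + (32*(-9 + 64))*3) = -233528 + 1/(-297445 + (32*55)*3) = -233528 + 1/(-297445 + 1760*3) = -233528 + 1/(-297445 + 5280) = -233528 + 1/(-292165) = -233528 - 1/292165 = -68228708121/292165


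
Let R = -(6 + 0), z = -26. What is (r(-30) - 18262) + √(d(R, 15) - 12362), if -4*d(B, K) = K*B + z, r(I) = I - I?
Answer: -18262 + I*√12333 ≈ -18262.0 + 111.05*I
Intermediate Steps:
R = -6 (R = -1*6 = -6)
r(I) = 0
d(B, K) = 13/2 - B*K/4 (d(B, K) = -(K*B - 26)/4 = -(B*K - 26)/4 = -(-26 + B*K)/4 = 13/2 - B*K/4)
(r(-30) - 18262) + √(d(R, 15) - 12362) = (0 - 18262) + √((13/2 - ¼*(-6)*15) - 12362) = -18262 + √((13/2 + 45/2) - 12362) = -18262 + √(29 - 12362) = -18262 + √(-12333) = -18262 + I*√12333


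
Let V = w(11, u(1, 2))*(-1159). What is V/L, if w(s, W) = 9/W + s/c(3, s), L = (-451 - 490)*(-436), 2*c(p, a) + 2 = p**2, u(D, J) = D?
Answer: -98515/2871932 ≈ -0.034303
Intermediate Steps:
c(p, a) = -1 + p**2/2
L = 410276 (L = -941*(-436) = 410276)
w(s, W) = 9/W + 2*s/7 (w(s, W) = 9/W + s/(-1 + (1/2)*3**2) = 9/W + s/(-1 + (1/2)*9) = 9/W + s/(-1 + 9/2) = 9/W + s/(7/2) = 9/W + s*(2/7) = 9/W + 2*s/7)
V = -98515/7 (V = (9/1 + (2/7)*11)*(-1159) = (9*1 + 22/7)*(-1159) = (9 + 22/7)*(-1159) = (85/7)*(-1159) = -98515/7 ≈ -14074.)
V/L = -98515/7/410276 = -98515/7*1/410276 = -98515/2871932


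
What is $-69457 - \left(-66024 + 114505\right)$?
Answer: $-117938$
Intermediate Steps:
$-69457 - \left(-66024 + 114505\right) = -69457 - 48481 = -117938$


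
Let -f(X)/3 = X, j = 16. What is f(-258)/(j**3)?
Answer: 387/2048 ≈ 0.18896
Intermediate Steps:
f(X) = -3*X
f(-258)/(j**3) = (-3*(-258))/(16**3) = 774/4096 = 774*(1/4096) = 387/2048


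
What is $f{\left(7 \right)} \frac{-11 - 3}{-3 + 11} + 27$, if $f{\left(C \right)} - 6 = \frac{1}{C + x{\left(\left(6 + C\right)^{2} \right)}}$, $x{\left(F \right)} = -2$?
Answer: $\frac{323}{20} \approx 16.15$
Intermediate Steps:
$f{\left(C \right)} = 6 + \frac{1}{-2 + C}$ ($f{\left(C \right)} = 6 + \frac{1}{C - 2} = 6 + \frac{1}{-2 + C}$)
$f{\left(7 \right)} \frac{-11 - 3}{-3 + 11} + 27 = \frac{-11 + 6 \cdot 7}{-2 + 7} \frac{-11 - 3}{-3 + 11} + 27 = \frac{-11 + 42}{5} \left(- \frac{14}{8}\right) + 27 = \frac{1}{5} \cdot 31 \left(\left(-14\right) \frac{1}{8}\right) + 27 = \frac{31}{5} \left(- \frac{7}{4}\right) + 27 = - \frac{217}{20} + 27 = \frac{323}{20}$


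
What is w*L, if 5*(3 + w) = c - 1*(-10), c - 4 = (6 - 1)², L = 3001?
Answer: 72024/5 ≈ 14405.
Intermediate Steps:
c = 29 (c = 4 + (6 - 1)² = 4 + 5² = 4 + 25 = 29)
w = 24/5 (w = -3 + (29 - 1*(-10))/5 = -3 + (29 + 10)/5 = -3 + (⅕)*39 = -3 + 39/5 = 24/5 ≈ 4.8000)
w*L = (24/5)*3001 = 72024/5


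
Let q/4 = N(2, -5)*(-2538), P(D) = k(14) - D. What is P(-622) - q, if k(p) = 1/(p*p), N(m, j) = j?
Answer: -9827047/196 ≈ -50138.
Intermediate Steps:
k(p) = p⁻² (k(p) = 1/(p²) = p⁻²)
P(D) = 1/196 - D (P(D) = 14⁻² - D = 1/196 - D)
q = 50760 (q = 4*(-5*(-2538)) = 4*12690 = 50760)
P(-622) - q = (1/196 - 1*(-622)) - 1*50760 = (1/196 + 622) - 50760 = 121913/196 - 50760 = -9827047/196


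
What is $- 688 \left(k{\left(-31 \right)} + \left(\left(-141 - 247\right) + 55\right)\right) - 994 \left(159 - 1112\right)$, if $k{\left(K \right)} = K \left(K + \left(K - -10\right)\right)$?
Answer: $67330$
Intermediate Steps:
$k{\left(K \right)} = K \left(10 + 2 K\right)$ ($k{\left(K \right)} = K \left(K + \left(K + 10\right)\right) = K \left(K + \left(10 + K\right)\right) = K \left(10 + 2 K\right)$)
$- 688 \left(k{\left(-31 \right)} + \left(\left(-141 - 247\right) + 55\right)\right) - 994 \left(159 - 1112\right) = - 688 \left(2 \left(-31\right) \left(5 - 31\right) + \left(\left(-141 - 247\right) + 55\right)\right) - 994 \left(159 - 1112\right) = - 688 \left(2 \left(-31\right) \left(-26\right) + \left(-388 + 55\right)\right) - 994 \left(-953\right) = - 688 \left(1612 - 333\right) - -947282 = \left(-688\right) 1279 + 947282 = -879952 + 947282 = 67330$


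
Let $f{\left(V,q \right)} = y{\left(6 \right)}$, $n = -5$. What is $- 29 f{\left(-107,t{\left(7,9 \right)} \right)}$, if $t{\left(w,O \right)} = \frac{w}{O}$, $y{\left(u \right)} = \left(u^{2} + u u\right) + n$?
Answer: $-1943$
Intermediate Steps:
$y{\left(u \right)} = -5 + 2 u^{2}$ ($y{\left(u \right)} = \left(u^{2} + u u\right) - 5 = \left(u^{2} + u^{2}\right) - 5 = 2 u^{2} - 5 = -5 + 2 u^{2}$)
$f{\left(V,q \right)} = 67$ ($f{\left(V,q \right)} = -5 + 2 \cdot 6^{2} = -5 + 2 \cdot 36 = -5 + 72 = 67$)
$- 29 f{\left(-107,t{\left(7,9 \right)} \right)} = \left(-29\right) 67 = -1943$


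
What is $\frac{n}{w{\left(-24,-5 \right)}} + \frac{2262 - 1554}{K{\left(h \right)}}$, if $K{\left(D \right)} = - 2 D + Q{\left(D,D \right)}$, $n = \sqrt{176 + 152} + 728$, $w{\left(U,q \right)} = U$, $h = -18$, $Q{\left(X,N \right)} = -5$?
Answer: $- \frac{697}{93} - \frac{\sqrt{82}}{12} \approx -8.2492$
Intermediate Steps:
$n = 728 + 2 \sqrt{82}$ ($n = \sqrt{328} + 728 = 2 \sqrt{82} + 728 = 728 + 2 \sqrt{82} \approx 746.11$)
$K{\left(D \right)} = -5 - 2 D$ ($K{\left(D \right)} = - 2 D - 5 = -5 - 2 D$)
$\frac{n}{w{\left(-24,-5 \right)}} + \frac{2262 - 1554}{K{\left(h \right)}} = \frac{728 + 2 \sqrt{82}}{-24} + \frac{2262 - 1554}{-5 - -36} = \left(728 + 2 \sqrt{82}\right) \left(- \frac{1}{24}\right) + \frac{2262 - 1554}{-5 + 36} = \left(- \frac{91}{3} - \frac{\sqrt{82}}{12}\right) + \frac{708}{31} = - \frac{697}{93} - \frac{\sqrt{82}}{12}$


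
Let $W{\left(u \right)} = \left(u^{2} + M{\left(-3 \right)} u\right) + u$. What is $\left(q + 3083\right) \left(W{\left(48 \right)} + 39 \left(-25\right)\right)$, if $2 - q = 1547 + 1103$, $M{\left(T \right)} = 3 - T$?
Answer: $724275$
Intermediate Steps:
$W{\left(u \right)} = u^{2} + 7 u$ ($W{\left(u \right)} = \left(u^{2} + \left(3 - -3\right) u\right) + u = \left(u^{2} + \left(3 + 3\right) u\right) + u = \left(u^{2} + 6 u\right) + u = u^{2} + 7 u$)
$q = -2648$ ($q = 2 - \left(1547 + 1103\right) = 2 - 2650 = -2648$)
$\left(q + 3083\right) \left(W{\left(48 \right)} + 39 \left(-25\right)\right) = \left(-2648 + 3083\right) \left(48 \left(7 + 48\right) + 39 \left(-25\right)\right) = 435 \left(48 \cdot 55 - 975\right) = 435 \left(2640 - 975\right) = 435 \cdot 1665 = 724275$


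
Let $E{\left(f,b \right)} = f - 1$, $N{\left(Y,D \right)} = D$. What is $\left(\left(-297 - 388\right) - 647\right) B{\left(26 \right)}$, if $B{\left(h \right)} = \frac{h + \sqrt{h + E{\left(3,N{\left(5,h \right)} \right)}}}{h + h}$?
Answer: $-666 - \frac{666 \sqrt{7}}{13} \approx -801.54$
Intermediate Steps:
$E{\left(f,b \right)} = -1 + f$
$B{\left(h \right)} = \frac{h + \sqrt{2 + h}}{2 h}$ ($B{\left(h \right)} = \frac{h + \sqrt{h + \left(-1 + 3\right)}}{h + h} = \frac{h + \sqrt{h + 2}}{2 h} = \left(h + \sqrt{2 + h}\right) \frac{1}{2 h} = \frac{h + \sqrt{2 + h}}{2 h}$)
$\left(\left(-297 - 388\right) - 647\right) B{\left(26 \right)} = \left(\left(-297 - 388\right) - 647\right) \frac{26 + \sqrt{2 + 26}}{2 \cdot 26} = \left(-685 - 647\right) \frac{1}{2} \cdot \frac{1}{26} \left(26 + \sqrt{28}\right) = - 1332 \cdot \frac{1}{2} \cdot \frac{1}{26} \left(26 + 2 \sqrt{7}\right) = - 1332 \left(\frac{1}{2} + \frac{\sqrt{7}}{26}\right) = -666 - \frac{666 \sqrt{7}}{13}$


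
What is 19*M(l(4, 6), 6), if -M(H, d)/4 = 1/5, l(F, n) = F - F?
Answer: -76/5 ≈ -15.200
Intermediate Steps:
l(F, n) = 0
M(H, d) = -⅘ (M(H, d) = -4/5 = -4*⅕ = -⅘)
19*M(l(4, 6), 6) = 19*(-⅘) = -76/5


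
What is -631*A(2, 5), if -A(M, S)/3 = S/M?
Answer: 9465/2 ≈ 4732.5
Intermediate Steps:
A(M, S) = -3*S/M
-631*A(2, 5) = -(-1893)*5/2 = -631*(-15/2) = 9465/2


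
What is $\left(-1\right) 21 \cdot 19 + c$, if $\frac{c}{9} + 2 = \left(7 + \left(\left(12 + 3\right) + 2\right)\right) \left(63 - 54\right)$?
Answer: $1527$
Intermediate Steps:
$c = 1926$ ($c = -18 + 9 \left(7 + \left(\left(12 + 3\right) + 2\right)\right) \left(63 - 54\right) = -18 + 9 \left(7 + \left(15 + 2\right)\right) 9 = -18 + 9 \left(7 + 17\right) 9 = -18 + 9 \cdot 24 \cdot 9 = -18 + 9 \cdot 216 = -18 + 1944 = 1926$)
$\left(-1\right) 21 \cdot 19 + c = \left(-1\right) 21 \cdot 19 + 1926 = \left(-21\right) 19 + 1926 = -399 + 1926 = 1527$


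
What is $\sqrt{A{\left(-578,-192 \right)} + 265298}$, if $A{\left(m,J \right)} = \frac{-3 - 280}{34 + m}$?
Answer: $\frac{7 \sqrt{100142070}}{136} \approx 515.07$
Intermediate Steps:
$A{\left(m,J \right)} = - \frac{283}{34 + m}$
$\sqrt{A{\left(-578,-192 \right)} + 265298} = \sqrt{- \frac{283}{34 - 578} + 265298} = \sqrt{- \frac{283}{-544} + 265298} = \sqrt{\left(-283\right) \left(- \frac{1}{544}\right) + 265298} = \sqrt{\frac{283}{544} + 265298} = \sqrt{\frac{144322395}{544}} = \frac{7 \sqrt{100142070}}{136}$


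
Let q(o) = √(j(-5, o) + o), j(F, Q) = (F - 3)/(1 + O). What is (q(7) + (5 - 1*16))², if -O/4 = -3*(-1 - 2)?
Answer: (385 - √8855)²/1225 ≈ 69.079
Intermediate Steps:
O = -36 (O = -(-12)*(-1 - 2) = -(-12)*(-3) = -4*9 = -36)
j(F, Q) = 3/35 - F/35 (j(F, Q) = (F - 3)/(1 - 36) = (-3 + F)/(-35) = (-3 + F)*(-1/35) = 3/35 - F/35)
q(o) = √(8/35 + o) (q(o) = √((3/35 - 1/35*(-5)) + o) = √((3/35 + ⅐) + o) = √(8/35 + o))
(q(7) + (5 - 1*16))² = (√(280 + 1225*7)/35 + (5 - 1*16))² = (√(280 + 8575)/35 + (5 - 16))² = (√8855/35 - 11)² = (-11 + √8855/35)²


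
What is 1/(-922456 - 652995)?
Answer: -1/1575451 ≈ -6.3474e-7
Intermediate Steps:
1/(-922456 - 652995) = 1/(-1575451) = -1/1575451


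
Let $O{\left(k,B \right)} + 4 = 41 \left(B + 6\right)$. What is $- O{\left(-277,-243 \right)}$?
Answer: $9721$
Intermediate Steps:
$O{\left(k,B \right)} = 242 + 41 B$ ($O{\left(k,B \right)} = -4 + 41 \left(B + 6\right) = -4 + 41 \left(6 + B\right) = -4 + \left(246 + 41 B\right) = 242 + 41 B$)
$- O{\left(-277,-243 \right)} = - (242 + 41 \left(-243\right)) = - (242 - 9963) = \left(-1\right) \left(-9721\right) = 9721$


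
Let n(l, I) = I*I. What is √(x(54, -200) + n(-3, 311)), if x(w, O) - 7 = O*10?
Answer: 2*√23682 ≈ 307.78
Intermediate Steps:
x(w, O) = 7 + 10*O (x(w, O) = 7 + O*10 = 7 + 10*O)
n(l, I) = I²
√(x(54, -200) + n(-3, 311)) = √((7 + 10*(-200)) + 311²) = √((7 - 2000) + 96721) = √(-1993 + 96721) = √94728 = 2*√23682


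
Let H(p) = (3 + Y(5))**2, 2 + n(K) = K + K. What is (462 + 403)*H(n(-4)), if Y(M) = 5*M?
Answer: 678160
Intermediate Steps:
n(K) = -2 + 2*K (n(K) = -2 + (K + K) = -2 + 2*K)
H(p) = 784 (H(p) = (3 + 5*5)**2 = (3 + 25)**2 = 28**2 = 784)
(462 + 403)*H(n(-4)) = (462 + 403)*784 = 865*784 = 678160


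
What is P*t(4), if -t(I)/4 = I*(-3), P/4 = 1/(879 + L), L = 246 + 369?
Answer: 32/249 ≈ 0.12851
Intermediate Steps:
L = 615
P = 2/747 (P = 4/(879 + 615) = 4/1494 = 4*(1/1494) = 2/747 ≈ 0.0026774)
t(I) = 12*I (t(I) = -4*I*(-3) = -(-12)*I = 12*I)
P*t(4) = 2*(12*4)/747 = (2/747)*48 = 32/249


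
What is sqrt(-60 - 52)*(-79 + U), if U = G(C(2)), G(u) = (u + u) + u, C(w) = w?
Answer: -292*I*sqrt(7) ≈ -772.56*I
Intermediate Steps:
G(u) = 3*u (G(u) = 2*u + u = 3*u)
U = 6 (U = 3*2 = 6)
sqrt(-60 - 52)*(-79 + U) = sqrt(-60 - 52)*(-79 + 6) = sqrt(-112)*(-73) = (4*I*sqrt(7))*(-73) = -292*I*sqrt(7)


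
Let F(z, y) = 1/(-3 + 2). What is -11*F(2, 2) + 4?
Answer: 15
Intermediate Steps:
F(z, y) = -1 (F(z, y) = 1/(-1) = -1)
-11*F(2, 2) + 4 = -11*(-1) + 4 = 11 + 4 = 15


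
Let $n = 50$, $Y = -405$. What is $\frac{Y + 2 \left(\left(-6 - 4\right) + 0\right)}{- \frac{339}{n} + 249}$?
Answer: $- \frac{21250}{12111} \approx -1.7546$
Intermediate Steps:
$\frac{Y + 2 \left(\left(-6 - 4\right) + 0\right)}{- \frac{339}{n} + 249} = \frac{-405 + 2 \left(\left(-6 - 4\right) + 0\right)}{- \frac{339}{50} + 249} = \frac{-405 + 2 \left(-10 + 0\right)}{\left(-339\right) \frac{1}{50} + 249} = \frac{-405 + 2 \left(-10\right)}{- \frac{339}{50} + 249} = \frac{-405 - 20}{\frac{12111}{50}} = \left(-425\right) \frac{50}{12111} = - \frac{21250}{12111}$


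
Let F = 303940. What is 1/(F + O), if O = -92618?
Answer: 1/211322 ≈ 4.7321e-6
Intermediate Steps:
1/(F + O) = 1/(303940 - 92618) = 1/211322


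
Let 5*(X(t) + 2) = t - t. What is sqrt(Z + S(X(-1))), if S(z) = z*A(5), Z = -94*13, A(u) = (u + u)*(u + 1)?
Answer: I*sqrt(1342) ≈ 36.633*I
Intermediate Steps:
A(u) = 2*u*(1 + u) (A(u) = (2*u)*(1 + u) = 2*u*(1 + u))
X(t) = -2 (X(t) = -2 + (t - t)/5 = -2 + (1/5)*0 = -2 + 0 = -2)
Z = -1222
S(z) = 60*z (S(z) = z*(2*5*(1 + 5)) = z*(2*5*6) = z*60 = 60*z)
sqrt(Z + S(X(-1))) = sqrt(-1222 + 60*(-2)) = sqrt(-1222 - 120) = sqrt(-1342) = I*sqrt(1342)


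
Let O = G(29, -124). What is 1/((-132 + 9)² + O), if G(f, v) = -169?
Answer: 1/14960 ≈ 6.6845e-5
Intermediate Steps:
O = -169
1/((-132 + 9)² + O) = 1/((-132 + 9)² - 169) = 1/((-123)² - 169) = 1/(15129 - 169) = 1/14960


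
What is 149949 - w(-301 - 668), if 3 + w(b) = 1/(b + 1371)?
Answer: 60280703/402 ≈ 1.4995e+5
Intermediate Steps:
w(b) = -3 + 1/(1371 + b) (w(b) = -3 + 1/(b + 1371) = -3 + 1/(1371 + b))
149949 - w(-301 - 668) = 149949 - (-4112 - 3*(-301 - 668))/(1371 + (-301 - 668)) = 149949 - (-4112 - 3*(-969))/(1371 - 969) = 149949 - (-4112 + 2907)/402 = 149949 - (-1205)/402 = 149949 - 1*(-1205/402) = 149949 + 1205/402 = 60280703/402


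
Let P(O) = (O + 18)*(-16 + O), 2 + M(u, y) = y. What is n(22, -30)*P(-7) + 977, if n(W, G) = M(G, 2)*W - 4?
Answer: 1989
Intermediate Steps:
M(u, y) = -2 + y
n(W, G) = -4 (n(W, G) = (-2 + 2)*W - 4 = 0*W - 4 = 0 - 4 = -4)
P(O) = (-16 + O)*(18 + O) (P(O) = (18 + O)*(-16 + O) = (-16 + O)*(18 + O))
n(22, -30)*P(-7) + 977 = -4*(-288 + (-7)² + 2*(-7)) + 977 = -4*(-288 + 49 - 14) + 977 = -4*(-253) + 977 = 1012 + 977 = 1989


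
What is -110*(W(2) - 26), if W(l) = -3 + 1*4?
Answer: 2750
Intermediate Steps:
W(l) = 1 (W(l) = -3 + 4 = 1)
-110*(W(2) - 26) = -110*(1 - 26) = -110*(-25) = 2750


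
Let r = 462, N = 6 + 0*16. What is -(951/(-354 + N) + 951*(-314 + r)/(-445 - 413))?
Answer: 2766459/16588 ≈ 166.77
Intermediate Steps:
N = 6 (N = 6 + 0 = 6)
-(951/(-354 + N) + 951*(-314 + r)/(-445 - 413)) = -(951/(-354 + 6) + 951*(-314 + 462)/(-445 - 413)) = -951/(1/(1/(-348) + 148/(-858))) = -951/(1/(-1/348 + 148*(-1/858))) = -951/(1/(-1/348 - 74/429)) = -951/(1/(-2909/16588)) = -951/(-16588/2909) = -951*(-2909/16588) = 2766459/16588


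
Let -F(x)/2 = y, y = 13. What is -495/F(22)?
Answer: 495/26 ≈ 19.038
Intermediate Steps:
F(x) = -26 (F(x) = -2*13 = -26)
-495/F(22) = -495/(-26) = -495*(-1/26) = 495/26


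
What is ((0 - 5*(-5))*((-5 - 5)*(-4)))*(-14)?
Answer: -14000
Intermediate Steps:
((0 - 5*(-5))*((-5 - 5)*(-4)))*(-14) = ((0 + 25)*(-10*(-4)))*(-14) = (25*40)*(-14) = 1000*(-14) = -14000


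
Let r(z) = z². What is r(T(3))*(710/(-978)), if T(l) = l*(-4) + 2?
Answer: -35500/489 ≈ -72.597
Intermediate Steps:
T(l) = 2 - 4*l (T(l) = -4*l + 2 = 2 - 4*l)
r(T(3))*(710/(-978)) = (2 - 4*3)²*(710/(-978)) = (2 - 12)²*(710*(-1/978)) = (-10)²*(-355/489) = 100*(-355/489) = -35500/489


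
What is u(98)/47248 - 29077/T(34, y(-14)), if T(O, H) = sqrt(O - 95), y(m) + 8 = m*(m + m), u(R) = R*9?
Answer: 441/23624 + 29077*I*sqrt(61)/61 ≈ 0.018667 + 3722.9*I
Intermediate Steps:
u(R) = 9*R
y(m) = -8 + 2*m**2 (y(m) = -8 + m*(m + m) = -8 + m*(2*m) = -8 + 2*m**2)
T(O, H) = sqrt(-95 + O)
u(98)/47248 - 29077/T(34, y(-14)) = (9*98)/47248 - 29077/sqrt(-95 + 34) = 882*(1/47248) - 29077*(-I*sqrt(61)/61) = 441/23624 - 29077*(-I*sqrt(61)/61) = 441/23624 - (-29077)*I*sqrt(61)/61 = 441/23624 + 29077*I*sqrt(61)/61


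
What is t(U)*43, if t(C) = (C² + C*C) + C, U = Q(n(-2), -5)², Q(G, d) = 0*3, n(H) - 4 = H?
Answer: 0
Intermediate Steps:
n(H) = 4 + H
Q(G, d) = 0
U = 0 (U = 0² = 0)
t(C) = C + 2*C² (t(C) = (C² + C²) + C = 2*C² + C = C + 2*C²)
t(U)*43 = (0*(1 + 2*0))*43 = (0*(1 + 0))*43 = (0*1)*43 = 0*43 = 0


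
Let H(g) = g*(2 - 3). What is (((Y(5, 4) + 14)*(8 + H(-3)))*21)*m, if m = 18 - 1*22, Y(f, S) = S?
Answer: -16632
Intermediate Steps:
H(g) = -g (H(g) = g*(-1) = -g)
m = -4 (m = 18 - 22 = -4)
(((Y(5, 4) + 14)*(8 + H(-3)))*21)*m = (((4 + 14)*(8 - 1*(-3)))*21)*(-4) = ((18*(8 + 3))*21)*(-4) = ((18*11)*21)*(-4) = (198*21)*(-4) = 4158*(-4) = -16632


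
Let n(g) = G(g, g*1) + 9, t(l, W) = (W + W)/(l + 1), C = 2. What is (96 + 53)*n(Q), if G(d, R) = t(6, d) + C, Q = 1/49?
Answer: 562475/343 ≈ 1639.9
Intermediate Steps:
Q = 1/49 ≈ 0.020408
t(l, W) = 2*W/(1 + l) (t(l, W) = (2*W)/(1 + l) = 2*W/(1 + l))
G(d, R) = 2 + 2*d/7 (G(d, R) = 2*d/(1 + 6) + 2 = 2*d/7 + 2 = 2 + 2*d/7)
n(g) = 11 + 2*g/7 (n(g) = (2 + 2*g/7) + 9 = 11 + 2*g/7)
(96 + 53)*n(Q) = (96 + 53)*(11 + (2/7)*(1/49)) = 149*(11 + 2/343) = 149*(3775/343) = 562475/343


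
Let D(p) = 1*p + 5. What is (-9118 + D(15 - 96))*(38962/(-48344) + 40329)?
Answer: -4481215852879/12086 ≈ -3.7078e+8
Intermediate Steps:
D(p) = 5 + p (D(p) = p + 5 = 5 + p)
(-9118 + D(15 - 96))*(38962/(-48344) + 40329) = (-9118 + (5 + (15 - 96)))*(38962/(-48344) + 40329) = (-9118 + (5 - 81))*(38962*(-1/48344) + 40329) = (-9118 - 76)*(-19481/24172 + 40329) = -9194*974813107/24172 = -4481215852879/12086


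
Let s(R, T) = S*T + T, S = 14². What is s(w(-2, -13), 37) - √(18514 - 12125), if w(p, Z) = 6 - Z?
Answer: 7289 - √6389 ≈ 7209.1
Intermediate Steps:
S = 196
s(R, T) = 197*T (s(R, T) = 196*T + T = 197*T)
s(w(-2, -13), 37) - √(18514 - 12125) = 197*37 - √(18514 - 12125) = 7289 - √6389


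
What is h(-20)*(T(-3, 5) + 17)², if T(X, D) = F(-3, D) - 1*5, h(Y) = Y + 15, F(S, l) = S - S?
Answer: -720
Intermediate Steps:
F(S, l) = 0
h(Y) = 15 + Y
T(X, D) = -5 (T(X, D) = 0 - 1*5 = 0 - 5 = -5)
h(-20)*(T(-3, 5) + 17)² = (15 - 20)*(-5 + 17)² = -5*12² = -5*144 = -720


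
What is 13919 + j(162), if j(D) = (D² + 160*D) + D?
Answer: 66245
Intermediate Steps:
j(D) = D² + 161*D
13919 + j(162) = 13919 + 162*(161 + 162) = 13919 + 162*323 = 13919 + 52326 = 66245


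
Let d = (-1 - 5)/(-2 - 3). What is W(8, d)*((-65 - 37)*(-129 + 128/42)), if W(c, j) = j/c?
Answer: 26979/14 ≈ 1927.1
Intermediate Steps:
d = 6/5 (d = -6/(-5) = -6*(-⅕) = 6/5 ≈ 1.2000)
W(8, d)*((-65 - 37)*(-129 + 128/42)) = ((6/5)/8)*((-65 - 37)*(-129 + 128/42)) = ((6/5)*(⅛))*(-102*(-129 + 128*(1/42))) = 3*(-102*(-129 + 64/21))/20 = 3*(-102*(-2645/21))/20 = (3/20)*(89930/7) = 26979/14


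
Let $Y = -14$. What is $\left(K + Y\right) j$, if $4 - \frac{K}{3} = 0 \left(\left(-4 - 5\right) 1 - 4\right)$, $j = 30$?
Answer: $-60$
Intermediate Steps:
$K = 12$ ($K = 12 - 3 \cdot 0 \left(\left(-4 - 5\right) 1 - 4\right) = 12 - 3 \cdot 0 \left(\left(-9\right) 1 - 4\right) = 12 - 3 \cdot 0 \left(-9 - 4\right) = 12 - 3 \cdot 0 \left(-13\right) = 12 - 0 = 12 + 0 = 12$)
$\left(K + Y\right) j = \left(12 - 14\right) 30 = \left(-2\right) 30 = -60$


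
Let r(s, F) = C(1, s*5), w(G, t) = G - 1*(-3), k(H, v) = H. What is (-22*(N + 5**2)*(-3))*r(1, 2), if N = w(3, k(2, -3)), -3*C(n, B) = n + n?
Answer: -1364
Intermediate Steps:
C(n, B) = -2*n/3 (C(n, B) = -(n + n)/3 = -2*n/3)
w(G, t) = 3 + G (w(G, t) = G + 3 = 3 + G)
N = 6 (N = 3 + 3 = 6)
r(s, F) = -2/3 (r(s, F) = -2/3*1 = -2/3)
(-22*(N + 5**2)*(-3))*r(1, 2) = -22*(6 + 5**2)*(-3)*(-2/3) = -22*(6 + 25)*(-3)*(-2/3) = -682*(-3)*(-2/3) = -22*(-93)*(-2/3) = 2046*(-2/3) = -1364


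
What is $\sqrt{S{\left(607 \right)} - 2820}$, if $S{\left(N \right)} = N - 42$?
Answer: $i \sqrt{2255} \approx 47.487 i$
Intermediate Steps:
$S{\left(N \right)} = -42 + N$ ($S{\left(N \right)} = N - 42 = -42 + N$)
$\sqrt{S{\left(607 \right)} - 2820} = \sqrt{\left(-42 + 607\right) - 2820} = \sqrt{565 - 2820} = \sqrt{-2255} = i \sqrt{2255}$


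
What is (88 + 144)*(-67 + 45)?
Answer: -5104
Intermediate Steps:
(88 + 144)*(-67 + 45) = 232*(-22) = -5104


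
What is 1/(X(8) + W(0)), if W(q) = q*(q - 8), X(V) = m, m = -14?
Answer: -1/14 ≈ -0.071429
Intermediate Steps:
X(V) = -14
W(q) = q*(-8 + q)
1/(X(8) + W(0)) = 1/(-14 + 0*(-8 + 0)) = 1/(-14 + 0*(-8)) = 1/(-14 + 0) = 1/(-14) = -1/14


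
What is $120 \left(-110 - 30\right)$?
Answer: $-16800$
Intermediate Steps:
$120 \left(-110 - 30\right) = 120 \left(-140\right) = -16800$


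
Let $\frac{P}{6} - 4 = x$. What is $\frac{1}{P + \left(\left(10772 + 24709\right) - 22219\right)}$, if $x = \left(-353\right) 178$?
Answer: $- \frac{1}{363718} \approx -2.7494 \cdot 10^{-6}$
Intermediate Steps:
$x = -62834$
$P = -376980$ ($P = 24 + 6 \left(-62834\right) = 24 - 377004 = -376980$)
$\frac{1}{P + \left(\left(10772 + 24709\right) - 22219\right)} = \frac{1}{-376980 + \left(\left(10772 + 24709\right) - 22219\right)} = \frac{1}{-376980 + \left(35481 - 22219\right)} = \frac{1}{-376980 + 13262} = \frac{1}{-363718} = - \frac{1}{363718}$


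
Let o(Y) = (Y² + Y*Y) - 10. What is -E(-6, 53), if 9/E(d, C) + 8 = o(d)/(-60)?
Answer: 270/271 ≈ 0.99631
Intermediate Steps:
o(Y) = -10 + 2*Y² (o(Y) = (Y² + Y²) - 10 = 2*Y² - 10 = -10 + 2*Y²)
E(d, C) = 9/(-47/6 - d²/30) (E(d, C) = 9/(-8 + (-10 + 2*d²)/(-60)) = 9/(-8 + (-10 + 2*d²)*(-1/60)) = 9/(-8 + (⅙ - d²/30)) = 9/(-47/6 - d²/30))
-E(-6, 53) = -(-270)/(235 + (-6)²) = -(-270)/(235 + 36) = -(-270)/271 = -1*(-270/271) = 270/271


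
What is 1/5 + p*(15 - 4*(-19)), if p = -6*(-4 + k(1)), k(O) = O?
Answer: 8191/5 ≈ 1638.2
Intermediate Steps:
p = 18 (p = -6*(-4 + 1) = -6*(-3) = 18)
1/5 + p*(15 - 4*(-19)) = 1/5 + 18*(15 - 4*(-19)) = ⅕ + 18*(15 + 76) = ⅕ + 18*91 = ⅕ + 1638 = 8191/5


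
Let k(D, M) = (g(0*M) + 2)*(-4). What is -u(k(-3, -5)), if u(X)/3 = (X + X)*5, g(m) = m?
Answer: 240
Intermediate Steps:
k(D, M) = -8 (k(D, M) = (0*M + 2)*(-4) = (0 + 2)*(-4) = 2*(-4) = -8)
u(X) = 30*X (u(X) = 3*((X + X)*5) = 3*((2*X)*5) = 3*(10*X) = 30*X)
-u(k(-3, -5)) = -30*(-8) = -1*(-240) = 240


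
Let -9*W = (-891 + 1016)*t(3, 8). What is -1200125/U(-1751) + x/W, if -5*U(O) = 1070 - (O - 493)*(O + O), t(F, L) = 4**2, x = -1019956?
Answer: 9014498056559/1964354500 ≈ 4589.0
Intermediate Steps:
t(F, L) = 16
U(O) = -214 + 2*O*(-493 + O)/5 (U(O) = -(1070 - (O - 493)*(O + O))/5 = -(1070 - (-493 + O)*2*O)/5 = -(1070 - 2*O*(-493 + O))/5 = -214 + 2*O*(-493 + O)/5)
W = -2000/9 (W = -(-891 + 1016)*16/9 = -125*16/9 = -1/9*2000 = -2000/9 ≈ -222.22)
-1200125/U(-1751) + x/W = -1200125/(-214 - 986/5*(-1751) + (2/5)*(-1751)**2) - 1019956/(-2000/9) = -1200125/(-214 + 1726486/5 + (2/5)*3066001) - 1019956*(-9/2000) = -1200125/(-214 + 1726486/5 + 6132002/5) + 2294901/500 = -1200125/7857418/5 + 2294901/500 = -1200125*5/7857418 + 2294901/500 = -6000625/7857418 + 2294901/500 = 9014498056559/1964354500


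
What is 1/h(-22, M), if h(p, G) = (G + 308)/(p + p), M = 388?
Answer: -11/174 ≈ -0.063218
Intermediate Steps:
h(p, G) = (308 + G)/(2*p) (h(p, G) = (308 + G)/((2*p)) = (308 + G)*(1/(2*p)) = (308 + G)/(2*p))
1/h(-22, M) = 1/((1/2)*(308 + 388)/(-22)) = 1/((1/2)*(-1/22)*696) = 1/(-174/11) = -11/174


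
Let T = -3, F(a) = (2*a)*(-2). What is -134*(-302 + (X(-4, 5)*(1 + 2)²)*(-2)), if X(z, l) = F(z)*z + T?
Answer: -121136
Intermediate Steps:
F(a) = -4*a
X(z, l) = -3 - 4*z² (X(z, l) = (-4*z)*z - 3 = -4*z² - 3 = -3 - 4*z²)
-134*(-302 + (X(-4, 5)*(1 + 2)²)*(-2)) = -134*(-302 + ((-3 - 4*(-4)²)*(1 + 2)²)*(-2)) = -134*(-302 + ((-3 - 4*16)*3²)*(-2)) = -134*(-302 + ((-3 - 64)*9)*(-2)) = -134*(-302 - 67*9*(-2)) = -134*(-302 - 603*(-2)) = -134*(-302 + 1206) = -134*904 = -121136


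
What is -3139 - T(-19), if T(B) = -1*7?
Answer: -3132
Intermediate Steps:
T(B) = -7
-3139 - T(-19) = -3139 - 1*(-7) = -3139 + 7 = -3132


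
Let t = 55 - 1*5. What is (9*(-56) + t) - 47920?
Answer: -48374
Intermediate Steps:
t = 50 (t = 55 - 5 = 50)
(9*(-56) + t) - 47920 = (9*(-56) + 50) - 47920 = (-504 + 50) - 47920 = -454 - 47920 = -48374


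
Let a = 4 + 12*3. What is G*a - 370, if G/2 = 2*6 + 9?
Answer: 1310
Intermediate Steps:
G = 42 (G = 2*(2*6 + 9) = 2*(12 + 9) = 2*21 = 42)
a = 40 (a = 4 + 36 = 40)
G*a - 370 = 42*40 - 370 = 1680 - 370 = 1310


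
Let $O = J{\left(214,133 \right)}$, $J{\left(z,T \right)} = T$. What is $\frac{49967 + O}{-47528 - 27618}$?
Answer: $- \frac{25050}{37573} \approx -0.6667$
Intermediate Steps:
$O = 133$
$\frac{49967 + O}{-47528 - 27618} = \frac{49967 + 133}{-47528 - 27618} = \frac{50100}{-75146} = 50100 \left(- \frac{1}{75146}\right) = - \frac{25050}{37573}$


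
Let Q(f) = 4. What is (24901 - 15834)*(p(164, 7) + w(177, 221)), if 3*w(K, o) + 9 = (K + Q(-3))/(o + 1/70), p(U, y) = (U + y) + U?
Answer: 139829333662/46413 ≈ 3.0127e+6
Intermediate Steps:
p(U, y) = y + 2*U
w(K, o) = -3 + (4 + K)/(3*(1/70 + o)) (w(K, o) = -3 + ((K + 4)/(o + 1/70))/3 = -3 + ((4 + K)/(o + 1/70))/3 = -3 + ((4 + K)/(1/70 + o))/3 = -3 + (4 + K)/(3*(1/70 + o)))
(24901 - 15834)*(p(164, 7) + w(177, 221)) = (24901 - 15834)*((7 + 2*164) + (271 - 630*221 + 70*177)/(3*(1 + 70*221))) = 9067*((7 + 328) + (271 - 139230 + 12390)/(3*(1 + 15470))) = 9067*(335 + (1/3)*(-126569)/15471) = 9067*(335 + (1/3)*(1/15471)*(-126569)) = 9067*(335 - 126569/46413) = 9067*(15421786/46413) = 139829333662/46413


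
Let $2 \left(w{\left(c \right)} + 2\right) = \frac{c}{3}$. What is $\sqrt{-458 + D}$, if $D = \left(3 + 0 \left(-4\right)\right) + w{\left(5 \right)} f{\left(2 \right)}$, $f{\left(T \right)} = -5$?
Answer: $\frac{7 i \sqrt{330}}{6} \approx 21.194 i$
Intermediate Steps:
$w{\left(c \right)} = -2 + \frac{c}{6}$ ($w{\left(c \right)} = -2 + \frac{c \frac{1}{3}}{2} = -2 + \frac{\frac{1}{3} c}{2} = -2 + \frac{c}{6}$)
$D = \frac{53}{6}$ ($D = \left(3 + 0 \left(-4\right)\right) + \left(-2 + \frac{1}{6} \cdot 5\right) \left(-5\right) = \left(3 + 0\right) + \left(-2 + \frac{5}{6}\right) \left(-5\right) = 3 - - \frac{35}{6} = 3 + \frac{35}{6} = \frac{53}{6} \approx 8.8333$)
$\sqrt{-458 + D} = \sqrt{-458 + \frac{53}{6}} = \sqrt{- \frac{2695}{6}} = \frac{7 i \sqrt{330}}{6}$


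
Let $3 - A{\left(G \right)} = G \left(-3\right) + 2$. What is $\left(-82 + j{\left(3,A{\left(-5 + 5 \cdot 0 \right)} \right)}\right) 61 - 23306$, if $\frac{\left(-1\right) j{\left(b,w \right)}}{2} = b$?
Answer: $-28674$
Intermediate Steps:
$A{\left(G \right)} = 1 + 3 G$ ($A{\left(G \right)} = 3 - \left(G \left(-3\right) + 2\right) = 3 - \left(- 3 G + 2\right) = 3 - \left(2 - 3 G\right) = 3 + \left(-2 + 3 G\right) = 1 + 3 G$)
$j{\left(b,w \right)} = - 2 b$
$\left(-82 + j{\left(3,A{\left(-5 + 5 \cdot 0 \right)} \right)}\right) 61 - 23306 = \left(-82 - 6\right) 61 - 23306 = \left(-88\right) 61 - 23306 = -5368 - 23306 = -28674$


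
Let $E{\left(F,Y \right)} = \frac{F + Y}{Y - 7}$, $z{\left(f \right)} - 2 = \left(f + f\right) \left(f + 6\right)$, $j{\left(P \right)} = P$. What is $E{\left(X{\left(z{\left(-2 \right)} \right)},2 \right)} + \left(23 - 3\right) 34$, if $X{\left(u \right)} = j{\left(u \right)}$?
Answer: $\frac{3412}{5} \approx 682.4$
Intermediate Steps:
$z{\left(f \right)} = 2 + 2 f \left(6 + f\right)$ ($z{\left(f \right)} = 2 + \left(f + f\right) \left(f + 6\right) = 2 + 2 f \left(6 + f\right)$)
$X{\left(u \right)} = u$
$E{\left(F,Y \right)} = \frac{F + Y}{-7 + Y}$
$E{\left(X{\left(z{\left(-2 \right)} \right)},2 \right)} + \left(23 - 3\right) 34 = \frac{\left(2 + 2 \left(-2\right)^{2} + 12 \left(-2\right)\right) + 2}{-7 + 2} + \left(23 - 3\right) 34 = \frac{\left(2 + 2 \cdot 4 - 24\right) + 2}{-5} + \left(23 - 3\right) 34 = - \frac{\left(2 + 8 - 24\right) + 2}{5} + 20 \cdot 34 = - \frac{-14 + 2}{5} + 680 = \left(- \frac{1}{5}\right) \left(-12\right) + 680 = \frac{12}{5} + 680 = \frac{3412}{5}$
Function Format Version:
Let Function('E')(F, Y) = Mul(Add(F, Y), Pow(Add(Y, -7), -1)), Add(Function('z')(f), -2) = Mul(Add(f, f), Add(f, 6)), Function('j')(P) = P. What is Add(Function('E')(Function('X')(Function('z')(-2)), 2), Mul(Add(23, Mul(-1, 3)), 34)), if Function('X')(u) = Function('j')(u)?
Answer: Rational(3412, 5) ≈ 682.40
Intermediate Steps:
Function('z')(f) = Add(2, Mul(2, f, Add(6, f))) (Function('z')(f) = Add(2, Mul(Add(f, f), Add(f, 6))) = Add(2, Mul(Mul(2, f), Add(6, f))) = Add(2, Mul(2, f, Add(6, f))))
Function('X')(u) = u
Function('E')(F, Y) = Mul(Pow(Add(-7, Y), -1), Add(F, Y)) (Function('E')(F, Y) = Mul(Add(F, Y), Pow(Add(-7, Y), -1)) = Mul(Pow(Add(-7, Y), -1), Add(F, Y)))
Add(Function('E')(Function('X')(Function('z')(-2)), 2), Mul(Add(23, Mul(-1, 3)), 34)) = Add(Mul(Pow(Add(-7, 2), -1), Add(Add(2, Mul(2, Pow(-2, 2)), Mul(12, -2)), 2)), Mul(Add(23, Mul(-1, 3)), 34)) = Add(Mul(Pow(-5, -1), Add(Add(2, Mul(2, 4), -24), 2)), Mul(Add(23, -3), 34)) = Add(Mul(Rational(-1, 5), Add(Add(2, 8, -24), 2)), Mul(20, 34)) = Add(Mul(Rational(-1, 5), Add(-14, 2)), 680) = Add(Mul(Rational(-1, 5), -12), 680) = Add(Rational(12, 5), 680) = Rational(3412, 5)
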